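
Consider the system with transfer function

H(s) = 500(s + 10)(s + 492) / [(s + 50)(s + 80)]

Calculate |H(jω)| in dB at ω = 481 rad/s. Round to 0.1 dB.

56.9 dB

At s = jω = j481:
zero (s+10): 10 + j481 → |·| = √(10²+481²) = √231461 ≈ 481.1, ∠ = arctan(481/10) ≈ 88.81°
zero (s+492): 492 + j481 → |·| = √(492²+481²) = √473425 ≈ 688.06, ∠ = arctan(481/492) ≈ 44.35°
pole (s+50): 50 + j481 → |·| = √(50²+481²) = √233861 ≈ 483.59, ∠ = arctan(481/50) ≈ 84.07°
pole (s+80): 80 + j481 → |·| = √(80²+481²) = √237761 ≈ 487.61, ∠ = arctan(481/80) ≈ 80.56°
|H| = 500 · 3.3103e+05 / 2.358e+05 ≈ 701.93
Gain = 20 log₁₀(701.93) ≈ 56.93 dB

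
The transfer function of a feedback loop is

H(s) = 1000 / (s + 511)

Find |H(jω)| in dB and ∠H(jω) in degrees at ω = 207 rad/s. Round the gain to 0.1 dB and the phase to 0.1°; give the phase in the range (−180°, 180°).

At s = jω = j207:
pole (s+511): 511 + j207 → |·| = √(511²+207²) = √303970 ≈ 551.33, ∠ = arctan(207/511) ≈ 22.05°
|H| = 1000 / 551.33 ≈ 1.8138
Gain = 20 log₁₀(1.8138) ≈ 5.17 dB
∠H = 0.00° − 22.05° = -22.05°

5.2 dB, -22.1°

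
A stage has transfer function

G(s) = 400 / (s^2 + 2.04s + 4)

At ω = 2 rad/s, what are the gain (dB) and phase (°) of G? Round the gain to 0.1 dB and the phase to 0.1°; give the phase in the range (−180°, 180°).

At s = jω = j2:
quadratic: (j2)² + 2.04·j2 + 4 = 0 + j4.08 → |·| ≈ 4.08, ∠ ≈ 90.00°
|G| = 400 / 4.08 ≈ 98.039
Gain = 20 log₁₀(98.039) ≈ 39.83 dB
∠G = 0.00° − 90.00° = -90.00°

39.8 dB, -90.0°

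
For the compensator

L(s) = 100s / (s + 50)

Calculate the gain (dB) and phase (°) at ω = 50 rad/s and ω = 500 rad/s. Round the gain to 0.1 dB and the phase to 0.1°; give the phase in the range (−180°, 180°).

At s = jω = j50:
zero at origin: s = j50 → |·| = 50, ∠ = 90.00°
pole (s+50): 50 + j50 → |·| = √(50²+50²) = √5000 ≈ 70.711, ∠ = arctan(50/50) ≈ 45.00°
|L| = 100 · 50 / 70.711 ≈ 70.71
Gain = 20 log₁₀(70.71) ≈ 36.99 dB
∠L = 90.00° − 45.00° = 45.00°

At s = jω = j500:
zero at origin: s = j500 → |·| = 500, ∠ = 90.00°
pole (s+50): 50 + j500 → |·| = √(50²+500²) = √252500 ≈ 502.49, ∠ = arctan(500/50) ≈ 84.29°
|L| = 100 · 500 / 502.49 ≈ 99.504
Gain = 20 log₁₀(99.504) ≈ 39.96 dB
∠L = 90.00° − 84.29° = 5.71°

ω = 50: 37.0 dB, 45.0°; ω = 500: 40.0 dB, 5.7°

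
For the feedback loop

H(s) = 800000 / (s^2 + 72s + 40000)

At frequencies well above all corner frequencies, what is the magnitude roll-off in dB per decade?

-40 dB/decade

Each pole contributes −20 dB/decade at high frequency; each zero contributes +20 dB/decade.
Net: 0 zero(s) − 2 pole(s) → -40 dB/decade.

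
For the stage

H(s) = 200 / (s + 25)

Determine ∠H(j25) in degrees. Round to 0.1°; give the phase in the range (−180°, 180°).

Substitute s = j25:
Numerator: 200 = 200 + j0
Denominator: (j25) + 25 = 25 + j25
|N| = √(200² + 0²) ≈ 200, ∠N ≈ 0.00°
|D| = √(25² + 25²) ≈ 35.355, ∠D ≈ 45.00°
∠H = 0.00° − 45.00° = -45.00°

-45.0°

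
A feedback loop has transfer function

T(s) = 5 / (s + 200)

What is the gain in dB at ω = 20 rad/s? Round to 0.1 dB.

At s = jω = j20:
pole (s+200): 200 + j20 → |·| = √(200²+20²) = √40400 ≈ 201, ∠ = arctan(20/200) ≈ 5.71°
|T| = 5 / 201 ≈ 0.024876
Gain = 20 log₁₀(0.024876) ≈ -32.08 dB

-32.1 dB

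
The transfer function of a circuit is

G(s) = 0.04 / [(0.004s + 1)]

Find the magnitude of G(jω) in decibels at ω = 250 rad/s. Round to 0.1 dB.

-31.0 dB

At ω = 250 rad/s:
pole (1 + j250·0.004) = 1 + j1 → |·| ≈ 1.4142, ∠ ≈ 45.00°
|G| = 0.04 · 1 / (1.4142) ≈ 0.028285
Gain = 20 log₁₀(0.028285) ≈ -30.97 dB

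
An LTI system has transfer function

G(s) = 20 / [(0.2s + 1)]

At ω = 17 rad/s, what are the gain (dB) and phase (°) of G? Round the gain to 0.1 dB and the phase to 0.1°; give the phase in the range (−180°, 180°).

15.0 dB, -73.6°

At ω = 17 rad/s:
pole (1 + j17·0.2) = 1 + j3.4 → |·| ≈ 3.544, ∠ ≈ 73.61°
|G| = 20 · 1 / (3.544) ≈ 5.6433
Gain = 20 log₁₀(5.6433) ≈ 15.03 dB
∠G = (0°) − (73.61°) = -73.61°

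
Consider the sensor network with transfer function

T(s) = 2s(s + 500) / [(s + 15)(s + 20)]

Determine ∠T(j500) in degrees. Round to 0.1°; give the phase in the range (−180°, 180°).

-41.0°

At s = jω = j500:
zero (s+500): 500 + j500 → |·| = √(500²+500²) = √500000 ≈ 707.11, ∠ = arctan(500/500) ≈ 45.00°
zero at origin: s = j500 → |·| = 500, ∠ = 90.00°
pole (s+15): 15 + j500 → |·| = √(15²+500²) = √250225 ≈ 500.22, ∠ = arctan(500/15) ≈ 88.28°
pole (s+20): 20 + j500 → |·| = √(20²+500²) = √250400 ≈ 500.4, ∠ = arctan(500/20) ≈ 87.71°
∠T = 135.00° − 175.99° = -40.99°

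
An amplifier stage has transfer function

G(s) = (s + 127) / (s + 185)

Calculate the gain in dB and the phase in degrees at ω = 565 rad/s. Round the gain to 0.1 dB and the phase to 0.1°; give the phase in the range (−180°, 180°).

-0.2 dB, 5.5°

Substitute s = j565:
Numerator: (j565) + 127 = 127 + j565
Denominator: (j565) + 185 = 185 + j565
|N| = √(127² + 565²) ≈ 579.1, ∠N ≈ 77.33°
|D| = √(185² + 565²) ≈ 594.52, ∠D ≈ 71.87°
|G| = 579.1 / 594.52 ≈ 0.97406
Gain = 20 log₁₀(0.97406) ≈ -0.23 dB
∠G = 77.33° − 71.87° = 5.46°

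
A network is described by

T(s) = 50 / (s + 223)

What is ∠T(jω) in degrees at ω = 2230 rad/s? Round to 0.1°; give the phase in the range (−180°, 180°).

At s = jω = j2230:
pole (s+223): 223 + j2230 → |·| = √(223²+2230²) = √5022629 ≈ 2241.1, ∠ = arctan(2230/223) ≈ 84.29°
∠T = 0.00° − 84.29° = -84.29°

-84.3°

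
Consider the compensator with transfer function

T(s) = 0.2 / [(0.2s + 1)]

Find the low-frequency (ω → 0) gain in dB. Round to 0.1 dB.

T(0) = 0.2 · 1 / 1 = 0.2
20 log₁₀(0.2) ≈ -13.98 dB

-14.0 dB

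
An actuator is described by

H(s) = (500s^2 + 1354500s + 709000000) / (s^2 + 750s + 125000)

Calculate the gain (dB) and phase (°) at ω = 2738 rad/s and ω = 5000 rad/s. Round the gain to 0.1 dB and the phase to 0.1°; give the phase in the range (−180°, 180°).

ω = 2738: 55.9 dB, -35.1°; ω = 5000: 54.7 dB, -21.3°

Substitute s = j2738:
Numerator: 500(j2738)^2 + 1354500(j2738) + 709000000 = -3039322000 + j3708621000
Denominator: (j2738)^2 + 750(j2738) + 125000 = -7371644 + j2053500
|N| = √(3039322000² + 3708621000²) ≈ 4.7949e+09, ∠N ≈ 129.34°
|D| = √(7371644² + 2053500²) ≈ 7.6523e+06, ∠D ≈ 164.43°
|H| = 4.7949e+09 / 7.6523e+06 ≈ 626.6
Gain = 20 log₁₀(626.6) ≈ 55.94 dB
∠H = 129.34° − 164.43° = -35.09°

Substitute s = j5000:
Numerator: 500(j5000)^2 + 1354500(j5000) + 709000000 = -11791000000 + j6772500000
Denominator: (j5000)^2 + 750(j5000) + 125000 = -24875000 + j3750000
|N| = √(11791000000² + 6772500000²) ≈ 1.3598e+10, ∠N ≈ 150.13°
|D| = √(24875000² + 3750000²) ≈ 2.5156e+07, ∠D ≈ 171.43°
|H| = 1.3598e+10 / 2.5156e+07 ≈ 540.55
Gain = 20 log₁₀(540.55) ≈ 54.66 dB
∠H = 150.13° − 171.43° = -21.30°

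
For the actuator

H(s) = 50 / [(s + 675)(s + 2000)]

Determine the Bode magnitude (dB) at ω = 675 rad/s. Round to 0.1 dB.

At s = jω = j675:
pole (s+675): 675 + j675 → |·| = √(675²+675²) = √911250 ≈ 954.59, ∠ = arctan(675/675) ≈ 45.00°
pole (s+2000): 2000 + j675 → |·| = √(2000²+675²) = √4455625 ≈ 2110.8, ∠ = arctan(675/2000) ≈ 18.65°
|H| = 50 / 2.0149e+06 ≈ 2.4815e-05
Gain = 20 log₁₀(2.4815e-05) ≈ -92.11 dB

-92.1 dB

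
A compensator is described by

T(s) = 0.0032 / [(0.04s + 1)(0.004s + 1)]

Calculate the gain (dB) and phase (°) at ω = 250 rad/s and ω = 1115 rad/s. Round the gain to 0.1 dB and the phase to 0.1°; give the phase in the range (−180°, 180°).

At ω = 250 rad/s:
pole (1 + j250·0.04) = 1 + j10 → |·| ≈ 10.05, ∠ ≈ 84.29°
pole (1 + j250·0.004) = 1 + j1 → |·| ≈ 1.4142, ∠ ≈ 45.00°
|T| = 0.0032 · 1 / (10.05 · 1.4142) ≈ 0.00022515
Gain = 20 log₁₀(0.00022515) ≈ -72.95 dB
∠T = (0°) − (84.29° + 45.00°) = -129.29°

At ω = 1115 rad/s:
pole (1 + j1115·0.04) = 1 + j44.6 → |·| ≈ 44.611, ∠ ≈ 88.72°
pole (1 + j1115·0.004) = 1 + j4.46 → |·| ≈ 4.5707, ∠ ≈ 77.36°
|T| = 0.0032 · 1 / (44.611 · 4.5707) ≈ 1.5694e-05
Gain = 20 log₁₀(1.5694e-05) ≈ -96.09 dB
∠T = (0°) − (88.72° + 77.36°) = -166.08°

ω = 250: -73.0 dB, -129.3°; ω = 1115: -96.1 dB, -166.1°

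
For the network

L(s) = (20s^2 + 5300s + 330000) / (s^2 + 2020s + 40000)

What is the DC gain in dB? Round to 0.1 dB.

L(0) = 330000 / 40000 = 8.25
20 log₁₀(8.25) ≈ 18.33 dB

18.3 dB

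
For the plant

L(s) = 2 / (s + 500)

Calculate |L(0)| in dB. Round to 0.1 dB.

-48.0 dB

L(0) = 2 / 500 = 0.004
20 log₁₀(0.004) ≈ -47.96 dB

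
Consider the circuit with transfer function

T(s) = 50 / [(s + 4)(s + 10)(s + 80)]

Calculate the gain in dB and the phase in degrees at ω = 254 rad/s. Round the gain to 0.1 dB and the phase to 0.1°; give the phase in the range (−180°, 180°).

At s = jω = j254:
pole (s+4): 4 + j254 → |·| = √(4²+254²) = √64532 ≈ 254.03, ∠ = arctan(254/4) ≈ 89.10°
pole (s+10): 10 + j254 → |·| = √(10²+254²) = √64616 ≈ 254.2, ∠ = arctan(254/10) ≈ 87.75°
pole (s+80): 80 + j254 → |·| = √(80²+254²) = √70916 ≈ 266.3, ∠ = arctan(254/80) ≈ 72.52°
|T| = 50 / 1.7196e+07 ≈ 2.9077e-06
Gain = 20 log₁₀(2.9077e-06) ≈ -110.73 dB
∠T = 0.00° − 249.37° = -249.37° ≡ 110.63° (principal value)

-110.7 dB, 110.6°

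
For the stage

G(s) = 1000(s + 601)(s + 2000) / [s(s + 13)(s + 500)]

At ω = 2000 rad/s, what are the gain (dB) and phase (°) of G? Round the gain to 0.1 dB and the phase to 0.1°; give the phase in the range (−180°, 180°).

-2.9 dB, -137.3°

At s = jω = j2000:
zero (s+601): 601 + j2000 → |·| = √(601²+2000²) = √4361201 ≈ 2088.3, ∠ = arctan(2000/601) ≈ 73.27°
zero (s+2000): 2000 + j2000 → |·| = √(2000²+2000²) = √8000000 ≈ 2828.4, ∠ = arctan(2000/2000) ≈ 45.00°
pole (s+13): 13 + j2000 → |·| = √(13²+2000²) = √4000169 ≈ 2000, ∠ = arctan(2000/13) ≈ 89.63°
pole (s+500): 500 + j2000 → |·| = √(500²+2000²) = √4250000 ≈ 2061.6, ∠ = arctan(2000/500) ≈ 75.96°
pole at origin: |s| = 2000, ∠ = 90.00° (in denominator)
|G| = 1000 · 5.9065e+06 / 8.2464e+09 ≈ 0.71625
Gain = 20 log₁₀(0.71625) ≈ -2.90 dB
∠G = 118.27° − 255.59° = -137.32°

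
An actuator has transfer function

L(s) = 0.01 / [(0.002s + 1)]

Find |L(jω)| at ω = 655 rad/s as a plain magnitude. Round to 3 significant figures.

0.00607

At ω = 655 rad/s:
pole (1 + j655·0.002) = 1 + j1.31 → |·| ≈ 1.6481, ∠ ≈ 52.64°
|L| = 0.01 · 1 / (1.6481) ≈ 0.0060676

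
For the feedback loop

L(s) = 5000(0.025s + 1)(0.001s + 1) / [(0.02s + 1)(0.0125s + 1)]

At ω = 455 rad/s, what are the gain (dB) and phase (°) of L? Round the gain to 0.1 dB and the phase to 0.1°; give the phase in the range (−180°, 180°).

At ω = 455 rad/s:
zero (1 + j455·0.025) = 1 + j11.375 → |·| ≈ 11.419, ∠ ≈ 84.98°
zero (1 + j455·0.001) = 1 + j0.455 → |·| ≈ 1.0986, ∠ ≈ 24.47°
pole (1 + j455·0.02) = 1 + j9.1 → |·| ≈ 9.1548, ∠ ≈ 83.73°
pole (1 + j455·0.0125) = 1 + j5.6875 → |·| ≈ 5.7747, ∠ ≈ 80.03°
|L| = 5000 · 11.419 · 1.0986 / (9.1548 · 5.7747) ≈ 1186.5
Gain = 20 log₁₀(1186.5) ≈ 61.49 dB
∠L = (84.98° + 24.47°) − (83.73° + 80.03°) = -54.31°

61.5 dB, -54.3°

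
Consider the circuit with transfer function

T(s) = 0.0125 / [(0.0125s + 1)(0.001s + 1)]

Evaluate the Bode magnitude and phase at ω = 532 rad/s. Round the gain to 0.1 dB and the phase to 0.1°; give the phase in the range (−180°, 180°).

-55.7 dB, -109.5°

At ω = 532 rad/s:
pole (1 + j532·0.0125) = 1 + j6.65 → |·| ≈ 6.7248, ∠ ≈ 81.45°
pole (1 + j532·0.001) = 1 + j0.532 → |·| ≈ 1.1327, ∠ ≈ 28.01°
|T| = 0.0125 · 1 / (6.7248 · 1.1327) ≈ 0.001641
Gain = 20 log₁₀(0.001641) ≈ -55.70 dB
∠T = (0°) − (81.45° + 28.01°) = -109.46°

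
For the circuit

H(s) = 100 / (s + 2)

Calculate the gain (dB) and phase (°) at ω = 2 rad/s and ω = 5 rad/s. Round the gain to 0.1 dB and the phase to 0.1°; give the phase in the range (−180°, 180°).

ω = 2: 31.0 dB, -45.0°; ω = 5: 25.4 dB, -68.2°

Substitute s = j2:
Numerator: 100 = 100 + j0
Denominator: (j2) + 2 = 2 + j2
|N| = √(100² + 0²) ≈ 100, ∠N ≈ 0.00°
|D| = √(2² + 2²) ≈ 2.8284, ∠D ≈ 45.00°
|H| = 100 / 2.8284 ≈ 35.356
Gain = 20 log₁₀(35.356) ≈ 30.97 dB
∠H = 0.00° − 45.00° = -45.00°

Substitute s = j5:
Numerator: 100 = 100 + j0
Denominator: (j5) + 2 = 2 + j5
|N| = √(100² + 0²) ≈ 100, ∠N ≈ 0.00°
|D| = √(2² + 5²) ≈ 5.3852, ∠D ≈ 68.20°
|H| = 100 / 5.3852 ≈ 18.569
Gain = 20 log₁₀(18.569) ≈ 25.38 dB
∠H = 0.00° − 68.20° = -68.20°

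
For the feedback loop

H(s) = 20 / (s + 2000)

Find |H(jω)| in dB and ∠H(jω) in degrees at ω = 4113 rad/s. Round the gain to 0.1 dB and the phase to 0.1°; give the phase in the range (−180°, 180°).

Substitute s = j4113:
Numerator: 20 = 20 + j0
Denominator: (j4113) + 2000 = 2000 + j4113
|N| = √(20² + 0²) ≈ 20, ∠N ≈ 0.00°
|D| = √(2000² + 4113²) ≈ 4573.5, ∠D ≈ 64.07°
|H| = 20 / 4573.5 ≈ 0.004373
Gain = 20 log₁₀(0.004373) ≈ -47.18 dB
∠H = 0.00° − 64.07° = -64.07°

-47.2 dB, -64.1°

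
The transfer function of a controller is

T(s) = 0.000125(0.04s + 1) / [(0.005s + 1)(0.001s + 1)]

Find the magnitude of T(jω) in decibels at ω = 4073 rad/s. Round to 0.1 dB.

-72.5 dB

At ω = 4073 rad/s:
zero (1 + j4073·0.04) = 1 + j162.92 → |·| ≈ 162.92, ∠ ≈ 89.65°
pole (1 + j4073·0.005) = 1 + j20.365 → |·| ≈ 20.39, ∠ ≈ 87.19°
pole (1 + j4073·0.001) = 1 + j4.073 → |·| ≈ 4.194, ∠ ≈ 76.21°
|T| = 0.000125 · 162.92 / (20.39 · 4.194) ≈ 0.00023814
Gain = 20 log₁₀(0.00023814) ≈ -72.46 dB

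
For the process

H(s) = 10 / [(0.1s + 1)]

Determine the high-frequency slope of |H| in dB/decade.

-20 dB/decade

Each pole contributes −20 dB/decade at high frequency; each zero contributes +20 dB/decade.
Net: 0 zero(s) − 1 pole(s) → -20 dB/decade.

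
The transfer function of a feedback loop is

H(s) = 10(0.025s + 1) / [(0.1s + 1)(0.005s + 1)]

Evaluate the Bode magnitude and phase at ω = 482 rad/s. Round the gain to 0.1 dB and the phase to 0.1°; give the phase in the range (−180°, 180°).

At ω = 482 rad/s:
zero (1 + j482·0.025) = 1 + j12.05 → |·| ≈ 12.091, ∠ ≈ 85.26°
pole (1 + j482·0.1) = 1 + j48.2 → |·| ≈ 48.21, ∠ ≈ 88.81°
pole (1 + j482·0.005) = 1 + j2.41 → |·| ≈ 2.6092, ∠ ≈ 67.46°
|H| = 10 · 12.091 / (48.21 · 2.6092) ≈ 0.96121
Gain = 20 log₁₀(0.96121) ≈ -0.34 dB
∠H = (85.26°) − (88.81° + 67.46°) = -71.01°

-0.3 dB, -71.0°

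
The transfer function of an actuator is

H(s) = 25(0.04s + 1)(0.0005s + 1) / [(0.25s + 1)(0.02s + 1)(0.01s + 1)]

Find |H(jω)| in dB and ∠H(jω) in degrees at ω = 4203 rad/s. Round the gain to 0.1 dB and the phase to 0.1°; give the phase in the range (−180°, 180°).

At ω = 4203 rad/s:
zero (1 + j4203·0.04) = 1 + j168.12 → |·| ≈ 168.12, ∠ ≈ 89.66°
zero (1 + j4203·0.0005) = 1 + j2.1015 → |·| ≈ 2.3273, ∠ ≈ 64.55°
pole (1 + j4203·0.25) = 1 + j1050.75 → |·| ≈ 1050.8, ∠ ≈ 89.95°
pole (1 + j4203·0.02) = 1 + j84.06 → |·| ≈ 84.066, ∠ ≈ 89.32°
pole (1 + j4203·0.01) = 1 + j42.03 → |·| ≈ 42.042, ∠ ≈ 88.64°
|H| = 25 · 168.12 · 2.3273 / (1050.8 · 84.066 · 42.042) ≈ 0.0026338
Gain = 20 log₁₀(0.0026338) ≈ -51.59 dB
∠H = (89.66° + 64.55°) − (89.95° + 89.32° + 88.64°) = -113.70°

-51.6 dB, -113.7°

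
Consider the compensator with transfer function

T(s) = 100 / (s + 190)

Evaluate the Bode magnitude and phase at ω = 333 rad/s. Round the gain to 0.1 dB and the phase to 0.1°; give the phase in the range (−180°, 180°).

-11.7 dB, -60.3°

Substitute s = j333:
Numerator: 100 = 100 + j0
Denominator: (j333) + 190 = 190 + j333
|N| = √(100² + 0²) ≈ 100, ∠N ≈ 0.00°
|D| = √(190² + 333²) ≈ 383.39, ∠D ≈ 60.29°
|T| = 100 / 383.39 ≈ 0.26083
Gain = 20 log₁₀(0.26083) ≈ -11.67 dB
∠T = 0.00° − 60.29° = -60.29°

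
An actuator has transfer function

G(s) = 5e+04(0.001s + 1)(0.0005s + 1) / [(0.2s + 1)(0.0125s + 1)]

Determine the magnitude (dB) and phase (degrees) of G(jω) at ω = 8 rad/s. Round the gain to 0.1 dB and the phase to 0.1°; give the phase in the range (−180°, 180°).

At ω = 8 rad/s:
zero (1 + j8·0.001) = 1 + j0.008 → |·| ≈ 1, ∠ ≈ 0.46°
zero (1 + j8·0.0005) = 1 + j0.004 → |·| ≈ 1, ∠ ≈ 0.23°
pole (1 + j8·0.2) = 1 + j1.6 → |·| ≈ 1.8868, ∠ ≈ 57.99°
pole (1 + j8·0.0125) = 1 + j0.1 → |·| ≈ 1.005, ∠ ≈ 5.71°
|G| = 5e+04 · 1 · 1 / (1.8868 · 1.005) ≈ 26368
Gain = 20 log₁₀(26368) ≈ 88.42 dB
∠G = (0.46° + 0.23°) − (57.99° + 5.71°) = -63.01°

88.4 dB, -63.0°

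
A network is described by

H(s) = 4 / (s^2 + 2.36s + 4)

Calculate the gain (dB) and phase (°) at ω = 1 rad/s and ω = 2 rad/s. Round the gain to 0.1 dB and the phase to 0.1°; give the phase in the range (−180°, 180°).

ω = 1: 0.4 dB, -38.2°; ω = 2: -1.4 dB, -90.0°

At s = jω = j1:
quadratic: (j1)² + 2.36·j1 + 4 = 3 + j2.36 → |·| ≈ 3.817, ∠ ≈ 38.19°
|H| = 4 / 3.817 ≈ 1.0479
Gain = 20 log₁₀(1.0479) ≈ 0.41 dB
∠H = 0.00° − 38.19° = -38.19°

At s = jω = j2:
quadratic: (j2)² + 2.36·j2 + 4 = 0 + j4.72 → |·| ≈ 4.72, ∠ ≈ 90.00°
|H| = 4 / 4.72 ≈ 0.84746
Gain = 20 log₁₀(0.84746) ≈ -1.44 dB
∠H = 0.00° − 90.00° = -90.00°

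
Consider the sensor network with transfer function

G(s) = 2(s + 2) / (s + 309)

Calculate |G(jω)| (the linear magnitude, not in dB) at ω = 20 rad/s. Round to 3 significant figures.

0.130

At s = jω = j20:
zero (s+2): 2 + j20 → |·| = √(2²+20²) = √404 ≈ 20.1, ∠ = arctan(20/2) ≈ 84.29°
pole (s+309): 309 + j20 → |·| = √(309²+20²) = √95881 ≈ 309.65, ∠ = arctan(20/309) ≈ 3.70°
|G| = 2 · 20.1 / 309.65 ≈ 0.12982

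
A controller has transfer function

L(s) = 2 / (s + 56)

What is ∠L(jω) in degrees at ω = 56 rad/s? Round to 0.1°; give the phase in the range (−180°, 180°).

At s = jω = j56:
pole (s+56): 56 + j56 → |·| = √(56²+56²) = √6272 ≈ 79.196, ∠ = arctan(56/56) ≈ 45.00°
∠L = 0.00° − 45.00° = -45.00°

-45.0°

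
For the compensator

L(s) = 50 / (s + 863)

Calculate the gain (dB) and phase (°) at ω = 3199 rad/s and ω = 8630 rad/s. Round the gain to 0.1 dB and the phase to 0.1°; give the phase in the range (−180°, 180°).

Substitute s = j3199:
Numerator: 50 = 50 + j0
Denominator: (j3199) + 863 = 863 + j3199
|N| = √(50² + 0²) ≈ 50, ∠N ≈ 0.00°
|D| = √(863² + 3199²) ≈ 3313.4, ∠D ≈ 74.90°
|L| = 50 / 3313.4 ≈ 0.01509
Gain = 20 log₁₀(0.01509) ≈ -36.43 dB
∠L = 0.00° − 74.90° = -74.90°

Substitute s = j8630:
Numerator: 50 = 50 + j0
Denominator: (j8630) + 863 = 863 + j8630
|N| = √(50² + 0²) ≈ 50, ∠N ≈ 0.00°
|D| = √(863² + 8630²) ≈ 8673, ∠D ≈ 84.29°
|L| = 50 / 8673 ≈ 0.005765
Gain = 20 log₁₀(0.005765) ≈ -44.78 dB
∠L = 0.00° − 84.29° = -84.29°

ω = 3199: -36.4 dB, -74.9°; ω = 8630: -44.8 dB, -84.3°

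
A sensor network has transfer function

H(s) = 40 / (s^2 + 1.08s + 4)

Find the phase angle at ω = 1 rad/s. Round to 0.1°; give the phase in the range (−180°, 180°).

At s = jω = j1:
quadratic: (j1)² + 1.08·j1 + 4 = 3 + j1.08 → |·| ≈ 3.1885, ∠ ≈ 19.80°
∠H = 0.00° − 19.80° = -19.80°

-19.8°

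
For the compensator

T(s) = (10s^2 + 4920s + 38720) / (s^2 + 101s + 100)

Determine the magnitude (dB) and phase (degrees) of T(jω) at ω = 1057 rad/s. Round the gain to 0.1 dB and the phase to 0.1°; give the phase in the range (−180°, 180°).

Substitute s = j1057:
Numerator: 10(j1057)^2 + 4920(j1057) + 38720 = -11133770 + j5200440
Denominator: (j1057)^2 + 101(j1057) + 100 = -1117149 + j106757
|N| = √(11133770² + 5200440²) ≈ 1.2288e+07, ∠N ≈ 154.96°
|D| = √(1117149² + 106757²) ≈ 1.1222e+06, ∠D ≈ 174.54°
|T| = 1.2288e+07 / 1.1222e+06 ≈ 10.95
Gain = 20 log₁₀(10.95) ≈ 20.79 dB
∠T = 154.96° − 174.54° = -19.58°

20.8 dB, -19.6°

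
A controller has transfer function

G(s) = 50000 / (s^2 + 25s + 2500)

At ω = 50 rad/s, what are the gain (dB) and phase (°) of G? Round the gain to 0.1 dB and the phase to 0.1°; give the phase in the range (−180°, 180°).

At s = jω = j50:
quadratic: (j50)² + 25·j50 + 2500 = 0 + j1250 → |·| ≈ 1250, ∠ ≈ 90.00°
|G| = 50000 / 1250 ≈ 40
Gain = 20 log₁₀(40) ≈ 32.04 dB
∠G = 0.00° − 90.00° = -90.00°

32.0 dB, -90.0°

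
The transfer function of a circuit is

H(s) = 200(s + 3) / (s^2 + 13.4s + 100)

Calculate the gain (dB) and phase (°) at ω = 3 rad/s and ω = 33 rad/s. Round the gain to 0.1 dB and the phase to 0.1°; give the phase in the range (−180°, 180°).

At s = jω = j3:
zero (s+3): 3 + j3 → |·| = √(3²+3²) = √18 ≈ 4.2426, ∠ = arctan(3/3) ≈ 45.00°
quadratic: (j3)² + 13.4·j3 + 100 = 91 + j40.2 → |·| ≈ 99.484, ∠ ≈ 23.83°
|H| = 200 · 4.2426 / 99.484 ≈ 8.5292
Gain = 20 log₁₀(8.5292) ≈ 18.62 dB
∠H = 45.00° − 23.83° = 21.17°

At s = jω = j33:
zero (s+3): 3 + j33 → |·| = √(3²+33²) = √1098 ≈ 33.136, ∠ = arctan(33/3) ≈ 84.81°
quadratic: (j33)² + 13.4·j33 + 100 = -989 + j442.2 → |·| ≈ 1083.4, ∠ ≈ 155.91°
|H| = 200 · 33.136 / 1083.4 ≈ 6.117
Gain = 20 log₁₀(6.117) ≈ 15.73 dB
∠H = 84.81° − 155.91° = -71.10°

ω = 3: 18.6 dB, 21.2°; ω = 33: 15.7 dB, -71.1°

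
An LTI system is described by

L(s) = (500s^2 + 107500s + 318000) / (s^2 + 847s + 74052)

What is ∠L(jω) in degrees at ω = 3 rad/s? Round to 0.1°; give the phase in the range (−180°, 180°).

Substitute s = j3:
Numerator: 500(j3)^2 + 107500(j3) + 318000 = 313500 + j322500
Denominator: (j3)^2 + 847(j3) + 74052 = 74043 + j2541
|N| = √(313500² + 322500²) ≈ 4.4976e+05, ∠N ≈ 45.81°
|D| = √(74043² + 2541²) ≈ 74087, ∠D ≈ 1.97°
∠L = 45.81° − 1.97° = 43.84°

43.8°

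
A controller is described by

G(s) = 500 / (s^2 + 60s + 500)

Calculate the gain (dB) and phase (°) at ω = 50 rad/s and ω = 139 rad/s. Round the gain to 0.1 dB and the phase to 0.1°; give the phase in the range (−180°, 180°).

ω = 50: -17.2 dB, -123.7°; ω = 139: -32.3 dB, -156.1°

Substitute s = j50:
Numerator: 500 = 500 + j0
Denominator: (j50)^2 + 60(j50) + 500 = -2000 + j3000
|N| = √(500² + 0²) ≈ 500, ∠N ≈ 0.00°
|D| = √(2000² + 3000²) ≈ 3605.6, ∠D ≈ 123.69°
|G| = 500 / 3605.6 ≈ 0.13867
Gain = 20 log₁₀(0.13867) ≈ -17.16 dB
∠G = 0.00° − 123.69° = -123.69°

Substitute s = j139:
Numerator: 500 = 500 + j0
Denominator: (j139)^2 + 60(j139) + 500 = -18821 + j8340
|N| = √(500² + 0²) ≈ 500, ∠N ≈ 0.00°
|D| = √(18821² + 8340²) ≈ 20586, ∠D ≈ 156.10°
|G| = 500 / 20586 ≈ 0.024288
Gain = 20 log₁₀(0.024288) ≈ -32.29 dB
∠G = 0.00° − 156.10° = -156.10°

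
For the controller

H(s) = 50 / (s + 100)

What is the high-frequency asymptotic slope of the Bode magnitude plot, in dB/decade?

Each pole contributes −20 dB/decade at high frequency; each zero contributes +20 dB/decade.
Net: 0 zero(s) − 1 pole(s) → -20 dB/decade.

-20 dB/decade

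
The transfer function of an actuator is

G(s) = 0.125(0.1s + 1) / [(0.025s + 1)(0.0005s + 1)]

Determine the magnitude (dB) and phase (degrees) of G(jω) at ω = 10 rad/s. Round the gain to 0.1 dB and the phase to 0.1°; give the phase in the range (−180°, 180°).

-15.3 dB, 30.7°

At ω = 10 rad/s:
zero (1 + j10·0.1) = 1 + j1 → |·| ≈ 1.4142, ∠ ≈ 45.00°
pole (1 + j10·0.025) = 1 + j0.25 → |·| ≈ 1.0308, ∠ ≈ 14.04°
pole (1 + j10·0.0005) = 1 + j0.005 → |·| ≈ 1, ∠ ≈ 0.29°
|G| = 0.125 · 1.4142 / (1.0308 · 1) ≈ 0.17149
Gain = 20 log₁₀(0.17149) ≈ -15.32 dB
∠G = (45.00°) − (14.04° + 0.29°) = 30.67°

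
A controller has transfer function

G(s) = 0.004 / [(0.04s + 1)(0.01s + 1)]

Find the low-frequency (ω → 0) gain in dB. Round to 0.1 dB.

-48.0 dB

G(0) = 0.004 · 1 / 1 = 0.004
20 log₁₀(0.004) ≈ -47.96 dB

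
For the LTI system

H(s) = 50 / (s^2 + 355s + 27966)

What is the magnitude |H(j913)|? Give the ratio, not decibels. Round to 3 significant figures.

5.76e-05

Substitute s = j913:
Numerator: 50 = 50 + j0
Denominator: (j913)^2 + 355(j913) + 27966 = -805603 + j324115
|N| = √(50² + 0²) ≈ 50, ∠N ≈ 0.00°
|D| = √(805603² + 324115²) ≈ 8.6836e+05, ∠D ≈ 158.08°
|H| = 50 / 8.6836e+05 ≈ 5.758e-05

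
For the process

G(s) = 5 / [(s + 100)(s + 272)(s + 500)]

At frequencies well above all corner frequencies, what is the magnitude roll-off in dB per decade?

-60 dB/decade

Each pole contributes −20 dB/decade at high frequency; each zero contributes +20 dB/decade.
Net: 0 zero(s) − 3 pole(s) → -60 dB/decade.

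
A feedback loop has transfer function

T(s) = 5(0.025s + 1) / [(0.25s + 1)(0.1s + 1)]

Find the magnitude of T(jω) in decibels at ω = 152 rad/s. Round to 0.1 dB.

At ω = 152 rad/s:
zero (1 + j152·0.025) = 1 + j3.8 → |·| ≈ 3.9294, ∠ ≈ 75.26°
pole (1 + j152·0.25) = 1 + j38 → |·| ≈ 38.013, ∠ ≈ 88.49°
pole (1 + j152·0.1) = 1 + j15.2 → |·| ≈ 15.233, ∠ ≈ 86.24°
|T| = 5 · 3.9294 / (38.013 · 15.233) ≈ 0.03393
Gain = 20 log₁₀(0.03393) ≈ -29.39 dB

-29.4 dB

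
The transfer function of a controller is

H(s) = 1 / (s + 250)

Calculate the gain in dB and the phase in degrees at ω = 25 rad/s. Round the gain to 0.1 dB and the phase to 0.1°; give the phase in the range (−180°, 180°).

Substitute s = j25:
Numerator: 1 = 1 + j0
Denominator: (j25) + 250 = 250 + j25
|N| = √(1² + 0²) ≈ 1, ∠N ≈ 0.00°
|D| = √(250² + 25²) ≈ 251.25, ∠D ≈ 5.71°
|H| = 1 / 251.25 ≈ 0.0039801
Gain = 20 log₁₀(0.0039801) ≈ -48.00 dB
∠H = 0.00° − 5.71° = -5.71°

-48.0 dB, -5.7°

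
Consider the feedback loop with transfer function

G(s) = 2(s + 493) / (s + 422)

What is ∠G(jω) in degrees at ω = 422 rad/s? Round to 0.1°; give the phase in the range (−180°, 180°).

-4.4°

At s = jω = j422:
zero (s+493): 493 + j422 → |·| = √(493²+422²) = √421133 ≈ 648.95, ∠ = arctan(422/493) ≈ 40.56°
pole (s+422): 422 + j422 → |·| = √(422²+422²) = √356168 ≈ 596.8, ∠ = arctan(422/422) ≈ 45.00°
∠G = 40.56° − 45.00° = -4.44°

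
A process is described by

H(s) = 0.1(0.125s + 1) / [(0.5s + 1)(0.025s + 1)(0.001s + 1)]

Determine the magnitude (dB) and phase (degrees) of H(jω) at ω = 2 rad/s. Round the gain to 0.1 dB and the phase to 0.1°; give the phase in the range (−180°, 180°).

At ω = 2 rad/s:
zero (1 + j2·0.125) = 1 + j0.25 → |·| ≈ 1.0308, ∠ ≈ 14.04°
pole (1 + j2·0.5) = 1 + j1 → |·| ≈ 1.4142, ∠ ≈ 45.00°
pole (1 + j2·0.025) = 1 + j0.05 → |·| ≈ 1.0012, ∠ ≈ 2.86°
pole (1 + j2·0.001) = 1 + j0.002 → |·| ≈ 1, ∠ ≈ 0.11°
|H| = 0.1 · 1.0308 / (1.4142 · 1.0012 · 1) ≈ 0.072802
Gain = 20 log₁₀(0.072802) ≈ -22.76 dB
∠H = (14.04°) − (45.00° + 2.86° + 0.11°) = -33.93°

-22.8 dB, -33.9°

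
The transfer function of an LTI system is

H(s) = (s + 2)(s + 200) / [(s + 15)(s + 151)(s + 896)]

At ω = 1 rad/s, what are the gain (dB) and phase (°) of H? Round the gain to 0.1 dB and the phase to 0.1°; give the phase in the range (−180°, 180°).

-73.2 dB, 22.6°

At s = jω = j1:
zero (s+2): 2 + j1 → |·| = √(2²+1²) = √5 ≈ 2.2361, ∠ = arctan(1/2) ≈ 26.57°
zero (s+200): 200 + j1 → |·| = √(200²+1²) = √40001 ≈ 200, ∠ = arctan(1/200) ≈ 0.29°
pole (s+15): 15 + j1 → |·| = √(15²+1²) = √226 ≈ 15.033, ∠ = arctan(1/15) ≈ 3.81°
pole (s+151): 151 + j1 → |·| = √(151²+1²) = √22802 ≈ 151, ∠ = arctan(1/151) ≈ 0.38°
pole (s+896): 896 + j1 → |·| = √(896²+1²) = √802817 ≈ 896, ∠ = arctan(1/896) ≈ 0.06°
|H| = 1 · 447.22 / 2.0339e+06 ≈ 0.00021988
Gain = 20 log₁₀(0.00021988) ≈ -73.16 dB
∠H = 26.86° − 4.25° = 22.61°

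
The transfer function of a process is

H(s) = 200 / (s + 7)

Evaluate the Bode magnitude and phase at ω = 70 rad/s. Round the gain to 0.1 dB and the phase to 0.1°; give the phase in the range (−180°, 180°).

At s = jω = j70:
pole (s+7): 7 + j70 → |·| = √(7²+70²) = √4949 ≈ 70.349, ∠ = arctan(70/7) ≈ 84.29°
|H| = 200 / 70.349 ≈ 2.843
Gain = 20 log₁₀(2.843) ≈ 9.08 dB
∠H = 0.00° − 84.29° = -84.29°

9.1 dB, -84.3°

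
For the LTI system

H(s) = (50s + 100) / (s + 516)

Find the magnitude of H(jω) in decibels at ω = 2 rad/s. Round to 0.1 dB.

Substitute s = j2:
Numerator: 50(j2) + 100 = 100 + j100
Denominator: (j2) + 516 = 516 + j2
|N| = √(100² + 100²) ≈ 141.42, ∠N ≈ 45.00°
|D| = √(516² + 2²) ≈ 516, ∠D ≈ 0.22°
|H| = 141.42 / 516 ≈ 0.27407
Gain = 20 log₁₀(0.27407) ≈ -11.24 dB

-11.2 dB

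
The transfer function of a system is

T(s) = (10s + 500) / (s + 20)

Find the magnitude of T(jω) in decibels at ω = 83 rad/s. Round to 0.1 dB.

Substitute s = j83:
Numerator: 10(j83) + 500 = 500 + j830
Denominator: (j83) + 20 = 20 + j83
|N| = √(500² + 830²) ≈ 968.97, ∠N ≈ 58.93°
|D| = √(20² + 83²) ≈ 85.376, ∠D ≈ 76.45°
|T| = 968.97 / 85.376 ≈ 11.349
Gain = 20 log₁₀(11.349) ≈ 21.10 dB

21.1 dB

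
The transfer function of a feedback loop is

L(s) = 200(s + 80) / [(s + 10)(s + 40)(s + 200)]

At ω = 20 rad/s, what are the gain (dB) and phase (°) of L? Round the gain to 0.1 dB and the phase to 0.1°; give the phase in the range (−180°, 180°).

At s = jω = j20:
zero (s+80): 80 + j20 → |·| = √(80²+20²) = √6800 ≈ 82.462, ∠ = arctan(20/80) ≈ 14.04°
pole (s+10): 10 + j20 → |·| = √(10²+20²) = √500 ≈ 22.361, ∠ = arctan(20/10) ≈ 63.43°
pole (s+40): 40 + j20 → |·| = √(40²+20²) = √2000 ≈ 44.721, ∠ = arctan(20/40) ≈ 26.57°
pole (s+200): 200 + j20 → |·| = √(200²+20²) = √40400 ≈ 201, ∠ = arctan(20/200) ≈ 5.71°
|L| = 200 · 82.462 / 2.01e+05 ≈ 0.082052
Gain = 20 log₁₀(0.082052) ≈ -21.72 dB
∠L = 14.04° − 95.71° = -81.67°

-21.7 dB, -81.7°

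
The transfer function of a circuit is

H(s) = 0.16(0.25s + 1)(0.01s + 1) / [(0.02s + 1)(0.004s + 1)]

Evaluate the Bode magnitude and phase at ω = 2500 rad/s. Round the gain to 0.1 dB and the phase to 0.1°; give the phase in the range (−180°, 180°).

At ω = 2500 rad/s:
zero (1 + j2500·0.25) = 1 + j625 → |·| ≈ 625, ∠ ≈ 89.91°
zero (1 + j2500·0.01) = 1 + j25 → |·| ≈ 25.02, ∠ ≈ 87.71°
pole (1 + j2500·0.02) = 1 + j50 → |·| ≈ 50.01, ∠ ≈ 88.85°
pole (1 + j2500·0.004) = 1 + j10 → |·| ≈ 10.05, ∠ ≈ 84.29°
|H| = 0.16 · 625 · 25.02 / (50.01 · 10.05) ≈ 4.9781
Gain = 20 log₁₀(4.9781) ≈ 13.94 dB
∠H = (89.91° + 87.71°) − (88.85° + 84.29°) = 4.48°

13.9 dB, 4.5°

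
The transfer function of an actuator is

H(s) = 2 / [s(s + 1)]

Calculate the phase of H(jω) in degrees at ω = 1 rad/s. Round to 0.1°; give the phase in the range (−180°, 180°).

-135.0°

At s = jω = j1:
pole (s+1): 1 + j1 → |·| = √(1²+1²) = √2 ≈ 1.4142, ∠ = arctan(1/1) ≈ 45.00°
pole at origin: |s| = 1, ∠ = 90.00° (in denominator)
∠H = 0.00° − 135.00° = -135.00°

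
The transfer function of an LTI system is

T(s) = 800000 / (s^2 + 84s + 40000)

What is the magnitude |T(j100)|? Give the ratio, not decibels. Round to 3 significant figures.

At s = jω = j100:
quadratic: (j100)² + 84·j100 + 40000 = 30000 + j8400 → |·| ≈ 31154, ∠ ≈ 15.64°
|T| = 800000 / 31154 ≈ 25.679

25.7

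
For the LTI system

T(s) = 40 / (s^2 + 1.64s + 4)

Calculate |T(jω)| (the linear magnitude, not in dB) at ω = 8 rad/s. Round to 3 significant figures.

0.651

At s = jω = j8:
quadratic: (j8)² + 1.64·j8 + 4 = -60 + j13.12 → |·| ≈ 61.418, ∠ ≈ 167.67°
|T| = 40 / 61.418 ≈ 0.65127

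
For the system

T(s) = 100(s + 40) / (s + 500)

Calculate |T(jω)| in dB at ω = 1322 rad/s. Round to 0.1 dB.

At s = jω = j1322:
zero (s+40): 40 + j1322 → |·| = √(40²+1322²) = √1749284 ≈ 1322.6, ∠ = arctan(1322/40) ≈ 88.27°
pole (s+500): 500 + j1322 → |·| = √(500²+1322²) = √1997684 ≈ 1413.4, ∠ = arctan(1322/500) ≈ 69.28°
|T| = 100 · 1322.6 / 1413.4 ≈ 93.576
Gain = 20 log₁₀(93.576) ≈ 39.42 dB

39.4 dB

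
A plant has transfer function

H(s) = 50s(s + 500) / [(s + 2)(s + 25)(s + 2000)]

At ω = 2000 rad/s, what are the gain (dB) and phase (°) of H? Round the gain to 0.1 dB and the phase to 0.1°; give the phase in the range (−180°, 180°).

At s = jω = j2000:
zero (s+500): 500 + j2000 → |·| = √(500²+2000²) = √4250000 ≈ 2061.6, ∠ = arctan(2000/500) ≈ 75.96°
zero at origin: s = j2000 → |·| = 2000, ∠ = 90.00°
pole (s+2): 2 + j2000 → |·| = √(2²+2000²) = √4000004 ≈ 2000, ∠ = arctan(2000/2) ≈ 89.94°
pole (s+25): 25 + j2000 → |·| = √(25²+2000²) = √4000625 ≈ 2000.2, ∠ = arctan(2000/25) ≈ 89.28°
pole (s+2000): 2000 + j2000 → |·| = √(2000²+2000²) = √8000000 ≈ 2828.4, ∠ = arctan(2000/2000) ≈ 45.00°
|H| = 50 · 4.1232e+06 / 1.1315e+10 ≈ 0.01822
Gain = 20 log₁₀(0.01822) ≈ -34.79 dB
∠H = 165.96° − 224.22° = -58.26°

-34.8 dB, -58.3°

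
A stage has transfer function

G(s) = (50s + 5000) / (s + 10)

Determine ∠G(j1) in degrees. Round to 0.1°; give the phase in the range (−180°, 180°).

Substitute s = j1:
Numerator: 50(j1) + 5000 = 5000 + j50
Denominator: (j1) + 10 = 10 + j1
|N| = √(5000² + 50²) ≈ 5000.2, ∠N ≈ 0.57°
|D| = √(10² + 1²) ≈ 10.05, ∠D ≈ 5.71°
∠G = 0.57° − 5.71° = -5.14°

-5.1°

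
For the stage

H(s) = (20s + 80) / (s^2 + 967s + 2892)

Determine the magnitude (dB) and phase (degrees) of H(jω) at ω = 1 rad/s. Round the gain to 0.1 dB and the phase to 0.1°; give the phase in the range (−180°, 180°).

Substitute s = j1:
Numerator: 20(j1) + 80 = 80 + j20
Denominator: (j1)^2 + 967(j1) + 2892 = 2891 + j967
|N| = √(80² + 20²) ≈ 82.462, ∠N ≈ 14.04°
|D| = √(2891² + 967²) ≈ 3048.4, ∠D ≈ 18.49°
|H| = 82.462 / 3048.4 ≈ 0.027051
Gain = 20 log₁₀(0.027051) ≈ -31.36 dB
∠H = 14.04° − 18.49° = -4.45°

-31.4 dB, -4.5°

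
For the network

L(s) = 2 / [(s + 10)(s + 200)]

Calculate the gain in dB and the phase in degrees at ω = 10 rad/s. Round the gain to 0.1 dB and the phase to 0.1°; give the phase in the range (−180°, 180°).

At s = jω = j10:
pole (s+10): 10 + j10 → |·| = √(10²+10²) = √200 ≈ 14.142, ∠ = arctan(10/10) ≈ 45.00°
pole (s+200): 200 + j10 → |·| = √(200²+10²) = √40100 ≈ 200.25, ∠ = arctan(10/200) ≈ 2.86°
|L| = 2 / 2831.9 ≈ 0.00070624
Gain = 20 log₁₀(0.00070624) ≈ -63.02 dB
∠L = 0.00° − 47.86° = -47.86°

-63.0 dB, -47.9°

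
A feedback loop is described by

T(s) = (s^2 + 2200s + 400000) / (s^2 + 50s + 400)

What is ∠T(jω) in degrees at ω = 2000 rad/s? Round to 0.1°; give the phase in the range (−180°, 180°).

Substitute s = j2000:
Numerator: (j2000)^2 + 2200(j2000) + 400000 = -3600000 + j4400000
Denominator: (j2000)^2 + 50(j2000) + 400 = -3999600 + j100000
|N| = √(3600000² + 4400000²) ≈ 5.6851e+06, ∠N ≈ 129.29°
|D| = √(3999600² + 100000²) ≈ 4.0008e+06, ∠D ≈ 178.57°
∠T = 129.29° − 178.57° = -49.28°

-49.3°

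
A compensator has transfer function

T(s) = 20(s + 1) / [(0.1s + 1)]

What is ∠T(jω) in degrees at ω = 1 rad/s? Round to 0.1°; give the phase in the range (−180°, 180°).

At ω = 1 rad/s:
zero (1 + j1·1) = 1 + j1 → |·| ≈ 1.4142, ∠ ≈ 45.00°
pole (1 + j1·0.1) = 1 + j0.1 → |·| ≈ 1.005, ∠ ≈ 5.71°
∠T = (45.00°) − (5.71°) = 39.29°

39.3°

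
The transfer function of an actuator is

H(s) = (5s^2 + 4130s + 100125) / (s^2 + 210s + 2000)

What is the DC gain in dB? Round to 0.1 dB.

34.0 dB

H(0) = 100125 / 2000 ≈ 50.062
20 log₁₀(50.062) ≈ 33.99 dB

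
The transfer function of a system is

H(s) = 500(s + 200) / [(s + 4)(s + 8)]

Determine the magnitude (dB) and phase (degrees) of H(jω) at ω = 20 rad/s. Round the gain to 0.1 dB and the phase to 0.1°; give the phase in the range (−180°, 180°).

47.2 dB, -141.2°

At s = jω = j20:
zero (s+200): 200 + j20 → |·| = √(200²+20²) = √40400 ≈ 201, ∠ = arctan(20/200) ≈ 5.71°
pole (s+4): 4 + j20 → |·| = √(4²+20²) = √416 ≈ 20.396, ∠ = arctan(20/4) ≈ 78.69°
pole (s+8): 8 + j20 → |·| = √(8²+20²) = √464 ≈ 21.541, ∠ = arctan(20/8) ≈ 68.20°
|H| = 500 · 201 / 439.35 ≈ 228.75
Gain = 20 log₁₀(228.75) ≈ 47.19 dB
∠H = 5.71° − 146.89° = -141.18°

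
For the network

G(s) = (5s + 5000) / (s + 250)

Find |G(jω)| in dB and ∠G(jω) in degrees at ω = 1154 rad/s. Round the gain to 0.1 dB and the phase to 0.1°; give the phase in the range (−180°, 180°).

16.2 dB, -28.7°

Substitute s = j1154:
Numerator: 5(j1154) + 5000 = 5000 + j5770
Denominator: (j1154) + 250 = 250 + j1154
|N| = √(5000² + 5770²) ≈ 7635, ∠N ≈ 49.09°
|D| = √(250² + 1154²) ≈ 1180.8, ∠D ≈ 77.78°
|G| = 7635 / 1180.8 ≈ 6.466
Gain = 20 log₁₀(6.466) ≈ 16.21 dB
∠G = 49.09° − 77.78° = -28.69°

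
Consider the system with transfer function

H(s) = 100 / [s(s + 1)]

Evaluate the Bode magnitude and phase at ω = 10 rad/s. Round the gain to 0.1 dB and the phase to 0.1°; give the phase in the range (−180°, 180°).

-0.0 dB, -174.3°

At s = jω = j10:
pole (s+1): 1 + j10 → |·| = √(1²+10²) = √101 ≈ 10.05, ∠ = arctan(10/1) ≈ 84.29°
pole at origin: |s| = 10, ∠ = 90.00° (in denominator)
|H| = 100 / 100.5 ≈ 0.99502
Gain = 20 log₁₀(0.99502) ≈ -0.04 dB
∠H = 0.00° − 174.29° = -174.29°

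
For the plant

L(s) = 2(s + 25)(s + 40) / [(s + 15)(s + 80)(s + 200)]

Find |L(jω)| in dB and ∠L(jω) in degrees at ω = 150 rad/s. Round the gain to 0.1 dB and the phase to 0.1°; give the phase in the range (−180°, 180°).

At s = jω = j150:
zero (s+25): 25 + j150 → |·| = √(25²+150²) = √23125 ≈ 152.07, ∠ = arctan(150/25) ≈ 80.54°
zero (s+40): 40 + j150 → |·| = √(40²+150²) = √24100 ≈ 155.24, ∠ = arctan(150/40) ≈ 75.07°
pole (s+15): 15 + j150 → |·| = √(15²+150²) = √22725 ≈ 150.75, ∠ = arctan(150/15) ≈ 84.29°
pole (s+80): 80 + j150 → |·| = √(80²+150²) = √28900 ≈ 170, ∠ = arctan(150/80) ≈ 61.93°
pole (s+200): 200 + j150 → |·| = √(200²+150²) = √62500 ≈ 250, ∠ = arctan(150/200) ≈ 36.87°
|L| = 2 · 23607 / 6.4069e+06 ≈ 0.0073692
Gain = 20 log₁₀(0.0073692) ≈ -42.65 dB
∠L = 155.61° − 183.09° = -27.48°

-42.7 dB, -27.5°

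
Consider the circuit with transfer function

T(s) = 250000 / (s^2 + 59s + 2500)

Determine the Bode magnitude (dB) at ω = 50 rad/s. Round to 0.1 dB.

At s = jω = j50:
quadratic: (j50)² + 59·j50 + 2500 = 0 + j2950 → |·| ≈ 2950, ∠ ≈ 90.00°
|T| = 250000 / 2950 ≈ 84.746
Gain = 20 log₁₀(84.746) ≈ 38.56 dB

38.6 dB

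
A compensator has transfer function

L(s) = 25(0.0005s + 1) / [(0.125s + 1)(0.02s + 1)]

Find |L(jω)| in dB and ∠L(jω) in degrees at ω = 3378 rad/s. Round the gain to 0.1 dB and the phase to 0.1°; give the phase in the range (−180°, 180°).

-55.3 dB, -119.6°

At ω = 3378 rad/s:
zero (1 + j3378·0.0005) = 1 + j1.689 → |·| ≈ 1.9628, ∠ ≈ 59.37°
pole (1 + j3378·0.125) = 1 + j422.25 → |·| ≈ 422.25, ∠ ≈ 89.86°
pole (1 + j3378·0.02) = 1 + j67.56 → |·| ≈ 67.567, ∠ ≈ 89.15°
|L| = 25 · 1.9628 / (422.25 · 67.567) ≈ 0.0017199
Gain = 20 log₁₀(0.0017199) ≈ -55.29 dB
∠L = (59.37°) − (89.86° + 89.15°) = -119.64°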